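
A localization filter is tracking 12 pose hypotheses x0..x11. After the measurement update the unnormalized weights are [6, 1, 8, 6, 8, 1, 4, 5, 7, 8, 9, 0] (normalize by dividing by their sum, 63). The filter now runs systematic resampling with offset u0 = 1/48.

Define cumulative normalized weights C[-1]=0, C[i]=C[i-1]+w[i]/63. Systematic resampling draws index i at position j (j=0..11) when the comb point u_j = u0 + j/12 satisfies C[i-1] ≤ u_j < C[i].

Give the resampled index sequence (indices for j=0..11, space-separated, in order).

C = [2/21, 1/9, 5/21, 1/3, 29/63, 10/21, 34/63, 13/21, 46/63, 6/7, 1, 1]
j=0: u_0=1/48 ∈ [0, 2/21) → index 0
j=1: u_1=5/48 ∈ [2/21, 1/9) → index 1
j=2: u_2=3/16 ∈ [1/9, 5/21) → index 2
j=3: u_3=13/48 ∈ [5/21, 1/3) → index 3
j=4: u_4=17/48 ∈ [1/3, 29/63) → index 4
j=5: u_5=7/16 ∈ [1/3, 29/63) → index 4
j=6: u_6=25/48 ∈ [10/21, 34/63) → index 6
j=7: u_7=29/48 ∈ [34/63, 13/21) → index 7
j=8: u_8=11/16 ∈ [13/21, 46/63) → index 8
j=9: u_9=37/48 ∈ [46/63, 6/7) → index 9
j=10: u_10=41/48 ∈ [46/63, 6/7) → index 9
j=11: u_11=15/16 ∈ [6/7, 1) → index 10

0 1 2 3 4 4 6 7 8 9 9 10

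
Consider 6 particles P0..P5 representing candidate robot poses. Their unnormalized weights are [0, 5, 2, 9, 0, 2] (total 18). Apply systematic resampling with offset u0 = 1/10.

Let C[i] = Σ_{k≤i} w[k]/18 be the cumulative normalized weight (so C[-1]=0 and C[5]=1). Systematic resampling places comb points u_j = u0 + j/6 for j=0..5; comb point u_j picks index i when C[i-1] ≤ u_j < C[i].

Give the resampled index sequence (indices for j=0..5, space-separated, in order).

1 1 3 3 3 5

C = [0, 5/18, 7/18, 8/9, 8/9, 1]
j=0: u_0=1/10 ∈ [0, 5/18) → index 1
j=1: u_1=4/15 ∈ [0, 5/18) → index 1
j=2: u_2=13/30 ∈ [7/18, 8/9) → index 3
j=3: u_3=3/5 ∈ [7/18, 8/9) → index 3
j=4: u_4=23/30 ∈ [7/18, 8/9) → index 3
j=5: u_5=14/15 ∈ [8/9, 1) → index 5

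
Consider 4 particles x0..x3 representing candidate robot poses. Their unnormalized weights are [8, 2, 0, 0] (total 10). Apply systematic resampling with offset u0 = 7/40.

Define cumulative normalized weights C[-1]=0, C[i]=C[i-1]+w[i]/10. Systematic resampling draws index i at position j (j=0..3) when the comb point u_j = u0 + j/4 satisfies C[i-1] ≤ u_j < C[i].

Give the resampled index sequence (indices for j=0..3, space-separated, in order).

C = [4/5, 1, 1, 1]
j=0: u_0=7/40 ∈ [0, 4/5) → index 0
j=1: u_1=17/40 ∈ [0, 4/5) → index 0
j=2: u_2=27/40 ∈ [0, 4/5) → index 0
j=3: u_3=37/40 ∈ [4/5, 1) → index 1

0 0 0 1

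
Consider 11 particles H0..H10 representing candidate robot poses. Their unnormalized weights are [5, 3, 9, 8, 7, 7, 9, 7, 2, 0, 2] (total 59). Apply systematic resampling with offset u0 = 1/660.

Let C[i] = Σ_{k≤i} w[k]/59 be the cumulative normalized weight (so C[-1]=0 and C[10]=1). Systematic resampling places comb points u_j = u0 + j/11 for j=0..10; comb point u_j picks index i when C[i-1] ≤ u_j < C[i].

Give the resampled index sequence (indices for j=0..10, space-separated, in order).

C = [5/59, 8/59, 17/59, 25/59, 32/59, 39/59, 48/59, 55/59, 57/59, 57/59, 1]
j=0: u_0=1/660 ∈ [0, 5/59) → index 0
j=1: u_1=61/660 ∈ [5/59, 8/59) → index 1
j=2: u_2=11/60 ∈ [8/59, 17/59) → index 2
j=3: u_3=181/660 ∈ [8/59, 17/59) → index 2
j=4: u_4=241/660 ∈ [17/59, 25/59) → index 3
j=5: u_5=301/660 ∈ [25/59, 32/59) → index 4
j=6: u_6=361/660 ∈ [32/59, 39/59) → index 5
j=7: u_7=421/660 ∈ [32/59, 39/59) → index 5
j=8: u_8=481/660 ∈ [39/59, 48/59) → index 6
j=9: u_9=541/660 ∈ [48/59, 55/59) → index 7
j=10: u_10=601/660 ∈ [48/59, 55/59) → index 7

0 1 2 2 3 4 5 5 6 7 7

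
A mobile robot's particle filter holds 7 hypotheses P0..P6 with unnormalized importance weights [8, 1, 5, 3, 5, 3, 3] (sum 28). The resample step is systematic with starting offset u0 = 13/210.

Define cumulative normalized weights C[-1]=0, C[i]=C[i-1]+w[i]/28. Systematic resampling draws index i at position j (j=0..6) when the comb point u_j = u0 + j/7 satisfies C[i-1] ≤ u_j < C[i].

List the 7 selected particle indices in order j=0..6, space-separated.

C = [2/7, 9/28, 1/2, 17/28, 11/14, 25/28, 1]
j=0: u_0=13/210 ∈ [0, 2/7) → index 0
j=1: u_1=43/210 ∈ [0, 2/7) → index 0
j=2: u_2=73/210 ∈ [9/28, 1/2) → index 2
j=3: u_3=103/210 ∈ [9/28, 1/2) → index 2
j=4: u_4=19/30 ∈ [17/28, 11/14) → index 4
j=5: u_5=163/210 ∈ [17/28, 11/14) → index 4
j=6: u_6=193/210 ∈ [25/28, 1) → index 6

0 0 2 2 4 4 6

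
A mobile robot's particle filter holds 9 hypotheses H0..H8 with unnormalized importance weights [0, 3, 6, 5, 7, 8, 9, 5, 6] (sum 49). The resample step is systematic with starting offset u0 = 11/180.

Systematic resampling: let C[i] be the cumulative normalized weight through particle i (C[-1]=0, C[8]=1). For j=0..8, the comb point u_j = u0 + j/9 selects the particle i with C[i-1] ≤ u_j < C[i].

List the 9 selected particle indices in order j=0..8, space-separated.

1 2 3 4 5 6 6 7 8

C = [0, 3/49, 9/49, 2/7, 3/7, 29/49, 38/49, 43/49, 1]
j=0: u_0=11/180 ∈ [0, 3/49) → index 1
j=1: u_1=31/180 ∈ [3/49, 9/49) → index 2
j=2: u_2=17/60 ∈ [9/49, 2/7) → index 3
j=3: u_3=71/180 ∈ [2/7, 3/7) → index 4
j=4: u_4=91/180 ∈ [3/7, 29/49) → index 5
j=5: u_5=37/60 ∈ [29/49, 38/49) → index 6
j=6: u_6=131/180 ∈ [29/49, 38/49) → index 6
j=7: u_7=151/180 ∈ [38/49, 43/49) → index 7
j=8: u_8=19/20 ∈ [43/49, 1) → index 8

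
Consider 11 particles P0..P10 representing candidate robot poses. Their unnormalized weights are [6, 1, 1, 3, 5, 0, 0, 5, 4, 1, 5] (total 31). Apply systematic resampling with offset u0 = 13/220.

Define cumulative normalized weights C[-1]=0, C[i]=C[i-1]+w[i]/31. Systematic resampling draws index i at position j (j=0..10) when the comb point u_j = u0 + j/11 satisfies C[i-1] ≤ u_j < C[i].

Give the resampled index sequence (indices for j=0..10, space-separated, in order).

C = [6/31, 7/31, 8/31, 11/31, 16/31, 16/31, 16/31, 21/31, 25/31, 26/31, 1]
j=0: u_0=13/220 ∈ [0, 6/31) → index 0
j=1: u_1=3/20 ∈ [0, 6/31) → index 0
j=2: u_2=53/220 ∈ [7/31, 8/31) → index 2
j=3: u_3=73/220 ∈ [8/31, 11/31) → index 3
j=4: u_4=93/220 ∈ [11/31, 16/31) → index 4
j=5: u_5=113/220 ∈ [11/31, 16/31) → index 4
j=6: u_6=133/220 ∈ [16/31, 21/31) → index 7
j=7: u_7=153/220 ∈ [21/31, 25/31) → index 8
j=8: u_8=173/220 ∈ [21/31, 25/31) → index 8
j=9: u_9=193/220 ∈ [26/31, 1) → index 10
j=10: u_10=213/220 ∈ [26/31, 1) → index 10

0 0 2 3 4 4 7 8 8 10 10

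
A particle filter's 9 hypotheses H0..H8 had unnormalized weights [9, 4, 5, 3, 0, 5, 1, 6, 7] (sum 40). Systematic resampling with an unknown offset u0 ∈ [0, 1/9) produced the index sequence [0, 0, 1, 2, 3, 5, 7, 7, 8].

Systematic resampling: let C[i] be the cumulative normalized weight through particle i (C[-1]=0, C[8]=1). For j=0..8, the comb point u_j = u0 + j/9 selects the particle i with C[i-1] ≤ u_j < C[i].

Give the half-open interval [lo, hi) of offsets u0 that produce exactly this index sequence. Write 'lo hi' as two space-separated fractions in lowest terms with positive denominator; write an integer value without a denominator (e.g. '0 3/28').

1/120 17/360

C = [9/40, 13/40, 9/20, 21/40, 21/40, 13/20, 27/40, 33/40, 1]
j=0 picked index 0: u0 ∈ [0, 9/40)
j=1 picked index 0: u0 ∈ [-1/9, 41/360)
j=2 picked index 1: u0 ∈ [1/360, 37/360)
j=3 picked index 2: u0 ∈ [-1/120, 7/60)
j=4 picked index 3: u0 ∈ [1/180, 29/360)
j=5 picked index 5: u0 ∈ [-11/360, 17/180)
j=6 picked index 7: u0 ∈ [1/120, 19/120)
j=7 picked index 7: u0 ∈ [-37/360, 17/360)
j=8 picked index 8: u0 ∈ [-23/360, 1/9)
intersection: [1/120, 17/360)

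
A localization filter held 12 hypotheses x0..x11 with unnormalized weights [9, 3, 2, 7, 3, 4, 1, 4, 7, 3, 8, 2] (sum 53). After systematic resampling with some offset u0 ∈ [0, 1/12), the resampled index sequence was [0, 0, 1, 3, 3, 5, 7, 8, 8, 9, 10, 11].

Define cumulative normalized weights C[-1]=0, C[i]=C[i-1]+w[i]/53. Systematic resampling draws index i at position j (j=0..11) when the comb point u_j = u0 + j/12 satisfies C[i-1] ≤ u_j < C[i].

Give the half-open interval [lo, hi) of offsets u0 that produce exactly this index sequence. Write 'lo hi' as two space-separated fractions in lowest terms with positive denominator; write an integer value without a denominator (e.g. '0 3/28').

C = [9/53, 12/53, 14/53, 21/53, 24/53, 28/53, 29/53, 33/53, 40/53, 43/53, 51/53, 1]
j=0 picked index 0: u0 ∈ [0, 9/53)
j=1 picked index 0: u0 ∈ [-1/12, 55/636)
j=2 picked index 1: u0 ∈ [1/318, 19/318)
j=3 picked index 3: u0 ∈ [3/212, 31/212)
j=4 picked index 3: u0 ∈ [-11/159, 10/159)
j=5 picked index 5: u0 ∈ [23/636, 71/636)
j=6 picked index 7: u0 ∈ [5/106, 13/106)
j=7 picked index 8: u0 ∈ [25/636, 109/636)
j=8 picked index 8: u0 ∈ [-7/159, 14/159)
j=9 picked index 9: u0 ∈ [1/212, 13/212)
j=10 picked index 10: u0 ∈ [-7/318, 41/318)
j=11 picked index 11: u0 ∈ [29/636, 1/12)
intersection: [5/106, 19/318)

5/106 19/318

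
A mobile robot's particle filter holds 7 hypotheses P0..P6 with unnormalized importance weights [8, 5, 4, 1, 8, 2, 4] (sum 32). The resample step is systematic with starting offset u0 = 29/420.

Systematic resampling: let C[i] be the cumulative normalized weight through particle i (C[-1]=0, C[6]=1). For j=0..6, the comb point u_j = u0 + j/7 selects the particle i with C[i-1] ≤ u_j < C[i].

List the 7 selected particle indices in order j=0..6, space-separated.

C = [1/4, 13/32, 17/32, 9/16, 13/16, 7/8, 1]
j=0: u_0=29/420 ∈ [0, 1/4) → index 0
j=1: u_1=89/420 ∈ [0, 1/4) → index 0
j=2: u_2=149/420 ∈ [1/4, 13/32) → index 1
j=3: u_3=209/420 ∈ [13/32, 17/32) → index 2
j=4: u_4=269/420 ∈ [9/16, 13/16) → index 4
j=5: u_5=47/60 ∈ [9/16, 13/16) → index 4
j=6: u_6=389/420 ∈ [7/8, 1) → index 6

0 0 1 2 4 4 6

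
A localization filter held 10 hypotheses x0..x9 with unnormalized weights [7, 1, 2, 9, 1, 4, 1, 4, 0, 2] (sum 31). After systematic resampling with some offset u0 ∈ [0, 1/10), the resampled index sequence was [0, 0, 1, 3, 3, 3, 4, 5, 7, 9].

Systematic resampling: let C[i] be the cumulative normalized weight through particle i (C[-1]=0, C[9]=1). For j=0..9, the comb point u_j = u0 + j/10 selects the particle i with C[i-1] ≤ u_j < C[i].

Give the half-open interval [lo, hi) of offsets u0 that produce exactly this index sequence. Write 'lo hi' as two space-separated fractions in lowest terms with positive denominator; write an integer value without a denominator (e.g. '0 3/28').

11/310 7/155

C = [7/31, 8/31, 10/31, 19/31, 20/31, 24/31, 25/31, 29/31, 29/31, 1]
j=0 picked index 0: u0 ∈ [0, 7/31)
j=1 picked index 0: u0 ∈ [-1/10, 39/310)
j=2 picked index 1: u0 ∈ [4/155, 9/155)
j=3 picked index 3: u0 ∈ [7/310, 97/310)
j=4 picked index 3: u0 ∈ [-12/155, 33/155)
j=5 picked index 3: u0 ∈ [-11/62, 7/62)
j=6 picked index 4: u0 ∈ [2/155, 7/155)
j=7 picked index 5: u0 ∈ [-17/310, 23/310)
j=8 picked index 7: u0 ∈ [1/155, 21/155)
j=9 picked index 9: u0 ∈ [11/310, 1/10)
intersection: [11/310, 7/155)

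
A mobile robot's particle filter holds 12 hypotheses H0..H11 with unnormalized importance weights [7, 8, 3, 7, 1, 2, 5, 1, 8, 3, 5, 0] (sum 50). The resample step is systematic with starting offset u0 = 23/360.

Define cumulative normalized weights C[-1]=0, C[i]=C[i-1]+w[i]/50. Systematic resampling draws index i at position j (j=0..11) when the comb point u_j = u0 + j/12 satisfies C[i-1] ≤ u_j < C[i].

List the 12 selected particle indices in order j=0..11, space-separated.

0 1 1 2 3 3 6 6 8 8 9 10

C = [7/50, 3/10, 9/25, 1/2, 13/25, 14/25, 33/50, 17/25, 21/25, 9/10, 1, 1]
j=0: u_0=23/360 ∈ [0, 7/50) → index 0
j=1: u_1=53/360 ∈ [7/50, 3/10) → index 1
j=2: u_2=83/360 ∈ [7/50, 3/10) → index 1
j=3: u_3=113/360 ∈ [3/10, 9/25) → index 2
j=4: u_4=143/360 ∈ [9/25, 1/2) → index 3
j=5: u_5=173/360 ∈ [9/25, 1/2) → index 3
j=6: u_6=203/360 ∈ [14/25, 33/50) → index 6
j=7: u_7=233/360 ∈ [14/25, 33/50) → index 6
j=8: u_8=263/360 ∈ [17/25, 21/25) → index 8
j=9: u_9=293/360 ∈ [17/25, 21/25) → index 8
j=10: u_10=323/360 ∈ [21/25, 9/10) → index 9
j=11: u_11=353/360 ∈ [9/10, 1) → index 10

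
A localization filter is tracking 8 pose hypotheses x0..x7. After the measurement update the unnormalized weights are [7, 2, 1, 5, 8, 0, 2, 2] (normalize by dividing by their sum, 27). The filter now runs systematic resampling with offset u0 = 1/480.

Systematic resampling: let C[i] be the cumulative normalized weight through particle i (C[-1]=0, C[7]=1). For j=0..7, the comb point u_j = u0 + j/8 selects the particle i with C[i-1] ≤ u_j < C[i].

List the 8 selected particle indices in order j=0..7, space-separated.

C = [7/27, 1/3, 10/27, 5/9, 23/27, 23/27, 25/27, 1]
j=0: u_0=1/480 ∈ [0, 7/27) → index 0
j=1: u_1=61/480 ∈ [0, 7/27) → index 0
j=2: u_2=121/480 ∈ [0, 7/27) → index 0
j=3: u_3=181/480 ∈ [10/27, 5/9) → index 3
j=4: u_4=241/480 ∈ [10/27, 5/9) → index 3
j=5: u_5=301/480 ∈ [5/9, 23/27) → index 4
j=6: u_6=361/480 ∈ [5/9, 23/27) → index 4
j=7: u_7=421/480 ∈ [23/27, 25/27) → index 6

0 0 0 3 3 4 4 6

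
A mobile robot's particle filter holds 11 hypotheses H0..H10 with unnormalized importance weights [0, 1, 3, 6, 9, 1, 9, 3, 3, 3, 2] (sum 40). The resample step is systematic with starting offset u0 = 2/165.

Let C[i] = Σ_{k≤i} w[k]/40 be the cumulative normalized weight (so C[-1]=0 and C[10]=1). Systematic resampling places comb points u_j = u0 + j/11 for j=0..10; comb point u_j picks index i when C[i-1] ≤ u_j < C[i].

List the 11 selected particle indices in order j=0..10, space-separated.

1 3 3 4 4 4 6 6 7 8 9

C = [0, 1/40, 1/10, 1/4, 19/40, 1/2, 29/40, 4/5, 7/8, 19/20, 1]
j=0: u_0=2/165 ∈ [0, 1/40) → index 1
j=1: u_1=17/165 ∈ [1/10, 1/4) → index 3
j=2: u_2=32/165 ∈ [1/10, 1/4) → index 3
j=3: u_3=47/165 ∈ [1/4, 19/40) → index 4
j=4: u_4=62/165 ∈ [1/4, 19/40) → index 4
j=5: u_5=7/15 ∈ [1/4, 19/40) → index 4
j=6: u_6=92/165 ∈ [1/2, 29/40) → index 6
j=7: u_7=107/165 ∈ [1/2, 29/40) → index 6
j=8: u_8=122/165 ∈ [29/40, 4/5) → index 7
j=9: u_9=137/165 ∈ [4/5, 7/8) → index 8
j=10: u_10=152/165 ∈ [7/8, 19/20) → index 9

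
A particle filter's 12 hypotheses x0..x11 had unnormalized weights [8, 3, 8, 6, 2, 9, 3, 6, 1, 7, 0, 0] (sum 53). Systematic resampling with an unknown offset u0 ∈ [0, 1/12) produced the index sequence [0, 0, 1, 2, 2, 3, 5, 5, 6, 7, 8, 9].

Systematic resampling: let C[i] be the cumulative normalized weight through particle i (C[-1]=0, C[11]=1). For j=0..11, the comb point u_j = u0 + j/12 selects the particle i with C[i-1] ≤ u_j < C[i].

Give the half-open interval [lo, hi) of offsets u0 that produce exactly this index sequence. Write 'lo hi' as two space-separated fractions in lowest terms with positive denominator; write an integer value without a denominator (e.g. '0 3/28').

C = [8/53, 11/53, 19/53, 25/53, 27/53, 36/53, 39/53, 45/53, 46/53, 1, 1, 1]
j=0 picked index 0: u0 ∈ [0, 8/53)
j=1 picked index 0: u0 ∈ [-1/12, 43/636)
j=2 picked index 1: u0 ∈ [-5/318, 13/318)
j=3 picked index 2: u0 ∈ [-9/212, 23/212)
j=4 picked index 2: u0 ∈ [-20/159, 4/159)
j=5 picked index 3: u0 ∈ [-37/636, 35/636)
j=6 picked index 5: u0 ∈ [1/106, 19/106)
j=7 picked index 5: u0 ∈ [-47/636, 61/636)
j=8 picked index 6: u0 ∈ [2/159, 11/159)
j=9 picked index 7: u0 ∈ [-3/212, 21/212)
j=10 picked index 8: u0 ∈ [5/318, 11/318)
j=11 picked index 9: u0 ∈ [-31/636, 1/12)
intersection: [5/318, 4/159)

5/318 4/159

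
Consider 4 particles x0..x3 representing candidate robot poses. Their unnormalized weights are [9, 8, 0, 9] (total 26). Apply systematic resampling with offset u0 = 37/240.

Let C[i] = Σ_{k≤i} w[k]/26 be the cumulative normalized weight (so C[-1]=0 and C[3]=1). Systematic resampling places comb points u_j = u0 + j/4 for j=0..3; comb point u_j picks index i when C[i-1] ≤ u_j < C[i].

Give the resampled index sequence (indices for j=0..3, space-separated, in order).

C = [9/26, 17/26, 17/26, 1]
j=0: u_0=37/240 ∈ [0, 9/26) → index 0
j=1: u_1=97/240 ∈ [9/26, 17/26) → index 1
j=2: u_2=157/240 ∈ [17/26, 1) → index 3
j=3: u_3=217/240 ∈ [17/26, 1) → index 3

0 1 3 3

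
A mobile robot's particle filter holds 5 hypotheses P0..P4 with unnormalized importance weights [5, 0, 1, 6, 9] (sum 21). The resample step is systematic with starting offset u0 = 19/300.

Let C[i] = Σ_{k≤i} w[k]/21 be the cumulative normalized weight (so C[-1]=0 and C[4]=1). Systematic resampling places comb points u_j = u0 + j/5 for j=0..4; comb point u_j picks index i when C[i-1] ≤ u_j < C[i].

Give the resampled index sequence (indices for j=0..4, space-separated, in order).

C = [5/21, 5/21, 2/7, 4/7, 1]
j=0: u_0=19/300 ∈ [0, 5/21) → index 0
j=1: u_1=79/300 ∈ [5/21, 2/7) → index 2
j=2: u_2=139/300 ∈ [2/7, 4/7) → index 3
j=3: u_3=199/300 ∈ [4/7, 1) → index 4
j=4: u_4=259/300 ∈ [4/7, 1) → index 4

0 2 3 4 4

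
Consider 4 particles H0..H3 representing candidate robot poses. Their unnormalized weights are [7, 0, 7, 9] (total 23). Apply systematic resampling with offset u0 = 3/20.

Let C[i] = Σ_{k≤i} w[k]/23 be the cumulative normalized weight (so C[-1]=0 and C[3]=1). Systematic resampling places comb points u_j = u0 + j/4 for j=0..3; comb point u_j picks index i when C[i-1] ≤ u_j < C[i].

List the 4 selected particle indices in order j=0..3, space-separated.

C = [7/23, 7/23, 14/23, 1]
j=0: u_0=3/20 ∈ [0, 7/23) → index 0
j=1: u_1=2/5 ∈ [7/23, 14/23) → index 2
j=2: u_2=13/20 ∈ [14/23, 1) → index 3
j=3: u_3=9/10 ∈ [14/23, 1) → index 3

0 2 3 3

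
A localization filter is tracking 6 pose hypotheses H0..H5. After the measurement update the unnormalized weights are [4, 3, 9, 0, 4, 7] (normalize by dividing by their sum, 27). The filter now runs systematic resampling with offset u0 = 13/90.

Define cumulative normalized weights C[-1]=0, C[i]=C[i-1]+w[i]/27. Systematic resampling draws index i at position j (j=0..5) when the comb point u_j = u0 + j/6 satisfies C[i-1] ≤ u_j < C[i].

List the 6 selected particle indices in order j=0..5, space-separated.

0 2 2 4 5 5

C = [4/27, 7/27, 16/27, 16/27, 20/27, 1]
j=0: u_0=13/90 ∈ [0, 4/27) → index 0
j=1: u_1=14/45 ∈ [7/27, 16/27) → index 2
j=2: u_2=43/90 ∈ [7/27, 16/27) → index 2
j=3: u_3=29/45 ∈ [16/27, 20/27) → index 4
j=4: u_4=73/90 ∈ [20/27, 1) → index 5
j=5: u_5=44/45 ∈ [20/27, 1) → index 5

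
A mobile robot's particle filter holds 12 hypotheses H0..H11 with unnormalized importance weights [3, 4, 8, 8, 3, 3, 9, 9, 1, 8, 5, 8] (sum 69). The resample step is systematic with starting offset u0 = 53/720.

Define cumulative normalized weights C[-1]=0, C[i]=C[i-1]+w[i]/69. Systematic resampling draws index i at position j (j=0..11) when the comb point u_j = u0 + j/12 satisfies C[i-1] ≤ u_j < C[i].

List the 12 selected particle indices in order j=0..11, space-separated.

C = [1/23, 7/69, 5/23, 1/3, 26/69, 29/69, 38/69, 47/69, 16/23, 56/69, 61/69, 1]
j=0: u_0=53/720 ∈ [1/23, 7/69) → index 1
j=1: u_1=113/720 ∈ [7/69, 5/23) → index 2
j=2: u_2=173/720 ∈ [5/23, 1/3) → index 3
j=3: u_3=233/720 ∈ [5/23, 1/3) → index 3
j=4: u_4=293/720 ∈ [26/69, 29/69) → index 5
j=5: u_5=353/720 ∈ [29/69, 38/69) → index 6
j=6: u_6=413/720 ∈ [38/69, 47/69) → index 7
j=7: u_7=473/720 ∈ [38/69, 47/69) → index 7
j=8: u_8=533/720 ∈ [16/23, 56/69) → index 9
j=9: u_9=593/720 ∈ [56/69, 61/69) → index 10
j=10: u_10=653/720 ∈ [61/69, 1) → index 11
j=11: u_11=713/720 ∈ [61/69, 1) → index 11

1 2 3 3 5 6 7 7 9 10 11 11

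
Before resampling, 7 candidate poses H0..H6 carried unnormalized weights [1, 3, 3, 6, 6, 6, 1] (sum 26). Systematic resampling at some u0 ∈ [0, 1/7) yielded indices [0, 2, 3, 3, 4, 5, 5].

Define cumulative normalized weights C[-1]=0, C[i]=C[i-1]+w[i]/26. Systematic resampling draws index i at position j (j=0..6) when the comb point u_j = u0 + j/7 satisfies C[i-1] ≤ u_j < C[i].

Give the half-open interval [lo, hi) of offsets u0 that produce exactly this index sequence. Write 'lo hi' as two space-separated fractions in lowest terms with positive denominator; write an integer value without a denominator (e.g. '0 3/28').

C = [1/26, 2/13, 7/26, 1/2, 19/26, 25/26, 1]
j=0 picked index 0: u0 ∈ [0, 1/26)
j=1 picked index 2: u0 ∈ [1/91, 23/182)
j=2 picked index 3: u0 ∈ [-3/182, 3/14)
j=3 picked index 3: u0 ∈ [-29/182, 1/14)
j=4 picked index 4: u0 ∈ [-1/14, 29/182)
j=5 picked index 5: u0 ∈ [3/182, 45/182)
j=6 picked index 5: u0 ∈ [-23/182, 19/182)
intersection: [3/182, 1/26)

3/182 1/26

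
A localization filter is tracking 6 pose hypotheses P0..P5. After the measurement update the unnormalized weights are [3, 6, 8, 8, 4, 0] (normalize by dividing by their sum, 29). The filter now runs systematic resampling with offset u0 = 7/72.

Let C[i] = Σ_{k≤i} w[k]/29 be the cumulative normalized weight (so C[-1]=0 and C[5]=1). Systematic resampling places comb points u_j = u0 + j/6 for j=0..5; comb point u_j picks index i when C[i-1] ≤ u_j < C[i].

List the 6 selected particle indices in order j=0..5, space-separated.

0 1 2 3 3 4

C = [3/29, 9/29, 17/29, 25/29, 1, 1]
j=0: u_0=7/72 ∈ [0, 3/29) → index 0
j=1: u_1=19/72 ∈ [3/29, 9/29) → index 1
j=2: u_2=31/72 ∈ [9/29, 17/29) → index 2
j=3: u_3=43/72 ∈ [17/29, 25/29) → index 3
j=4: u_4=55/72 ∈ [17/29, 25/29) → index 3
j=5: u_5=67/72 ∈ [25/29, 1) → index 4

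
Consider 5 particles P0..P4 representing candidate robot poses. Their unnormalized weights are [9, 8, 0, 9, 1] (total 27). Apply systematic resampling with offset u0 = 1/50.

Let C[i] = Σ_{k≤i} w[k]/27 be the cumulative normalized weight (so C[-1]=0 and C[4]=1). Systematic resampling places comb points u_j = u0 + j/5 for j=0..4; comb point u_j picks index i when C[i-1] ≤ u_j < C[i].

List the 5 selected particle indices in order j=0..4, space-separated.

0 0 1 1 3

C = [1/3, 17/27, 17/27, 26/27, 1]
j=0: u_0=1/50 ∈ [0, 1/3) → index 0
j=1: u_1=11/50 ∈ [0, 1/3) → index 0
j=2: u_2=21/50 ∈ [1/3, 17/27) → index 1
j=3: u_3=31/50 ∈ [1/3, 17/27) → index 1
j=4: u_4=41/50 ∈ [17/27, 26/27) → index 3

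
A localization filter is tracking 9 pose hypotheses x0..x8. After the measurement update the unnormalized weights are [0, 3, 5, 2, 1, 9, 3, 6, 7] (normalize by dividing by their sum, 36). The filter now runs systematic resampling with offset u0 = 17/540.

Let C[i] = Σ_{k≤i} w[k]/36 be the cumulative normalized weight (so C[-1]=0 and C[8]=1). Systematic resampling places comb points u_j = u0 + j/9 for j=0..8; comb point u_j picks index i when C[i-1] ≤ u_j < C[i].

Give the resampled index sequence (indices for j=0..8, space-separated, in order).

C = [0, 1/12, 2/9, 5/18, 11/36, 5/9, 23/36, 29/36, 1]
j=0: u_0=17/540 ∈ [0, 1/12) → index 1
j=1: u_1=77/540 ∈ [1/12, 2/9) → index 2
j=2: u_2=137/540 ∈ [2/9, 5/18) → index 3
j=3: u_3=197/540 ∈ [11/36, 5/9) → index 5
j=4: u_4=257/540 ∈ [11/36, 5/9) → index 5
j=5: u_5=317/540 ∈ [5/9, 23/36) → index 6
j=6: u_6=377/540 ∈ [23/36, 29/36) → index 7
j=7: u_7=437/540 ∈ [29/36, 1) → index 8
j=8: u_8=497/540 ∈ [29/36, 1) → index 8

1 2 3 5 5 6 7 8 8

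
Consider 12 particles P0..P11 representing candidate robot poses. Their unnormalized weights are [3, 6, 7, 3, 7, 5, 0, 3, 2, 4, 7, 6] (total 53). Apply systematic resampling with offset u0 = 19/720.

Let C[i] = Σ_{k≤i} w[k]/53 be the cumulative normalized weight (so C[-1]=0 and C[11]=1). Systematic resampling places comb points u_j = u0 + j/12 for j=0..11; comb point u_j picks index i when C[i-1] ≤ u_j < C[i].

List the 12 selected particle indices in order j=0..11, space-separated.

C = [3/53, 9/53, 16/53, 19/53, 26/53, 31/53, 31/53, 34/53, 36/53, 40/53, 47/53, 1]
j=0: u_0=19/720 ∈ [0, 3/53) → index 0
j=1: u_1=79/720 ∈ [3/53, 9/53) → index 1
j=2: u_2=139/720 ∈ [9/53, 16/53) → index 2
j=3: u_3=199/720 ∈ [9/53, 16/53) → index 2
j=4: u_4=259/720 ∈ [19/53, 26/53) → index 4
j=5: u_5=319/720 ∈ [19/53, 26/53) → index 4
j=6: u_6=379/720 ∈ [26/53, 31/53) → index 5
j=7: u_7=439/720 ∈ [31/53, 34/53) → index 7
j=8: u_8=499/720 ∈ [36/53, 40/53) → index 9
j=9: u_9=559/720 ∈ [40/53, 47/53) → index 10
j=10: u_10=619/720 ∈ [40/53, 47/53) → index 10
j=11: u_11=679/720 ∈ [47/53, 1) → index 11

0 1 2 2 4 4 5 7 9 10 10 11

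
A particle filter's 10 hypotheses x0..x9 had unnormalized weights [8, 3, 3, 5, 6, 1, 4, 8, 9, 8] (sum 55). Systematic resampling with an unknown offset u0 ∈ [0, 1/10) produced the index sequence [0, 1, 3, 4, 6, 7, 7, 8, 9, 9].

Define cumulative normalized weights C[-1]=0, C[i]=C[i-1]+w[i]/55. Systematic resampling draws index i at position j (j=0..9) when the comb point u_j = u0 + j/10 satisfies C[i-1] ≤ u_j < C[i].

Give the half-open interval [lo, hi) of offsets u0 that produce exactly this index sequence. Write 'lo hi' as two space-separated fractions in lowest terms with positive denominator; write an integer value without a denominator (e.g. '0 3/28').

4/55 1/11

C = [8/55, 1/5, 14/55, 19/55, 5/11, 26/55, 6/11, 38/55, 47/55, 1]
j=0 picked index 0: u0 ∈ [0, 8/55)
j=1 picked index 1: u0 ∈ [1/22, 1/10)
j=2 picked index 3: u0 ∈ [3/55, 8/55)
j=3 picked index 4: u0 ∈ [1/22, 17/110)
j=4 picked index 6: u0 ∈ [4/55, 8/55)
j=5 picked index 7: u0 ∈ [1/22, 21/110)
j=6 picked index 7: u0 ∈ [-3/55, 1/11)
j=7 picked index 8: u0 ∈ [-1/110, 17/110)
j=8 picked index 9: u0 ∈ [3/55, 1/5)
j=9 picked index 9: u0 ∈ [-1/22, 1/10)
intersection: [4/55, 1/11)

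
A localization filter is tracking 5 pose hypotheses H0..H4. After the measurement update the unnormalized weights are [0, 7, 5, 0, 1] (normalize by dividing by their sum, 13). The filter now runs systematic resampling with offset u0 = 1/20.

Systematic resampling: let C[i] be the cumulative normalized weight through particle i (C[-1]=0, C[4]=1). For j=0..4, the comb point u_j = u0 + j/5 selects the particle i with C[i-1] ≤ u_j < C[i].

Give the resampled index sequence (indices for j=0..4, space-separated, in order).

1 1 1 2 2

C = [0, 7/13, 12/13, 12/13, 1]
j=0: u_0=1/20 ∈ [0, 7/13) → index 1
j=1: u_1=1/4 ∈ [0, 7/13) → index 1
j=2: u_2=9/20 ∈ [0, 7/13) → index 1
j=3: u_3=13/20 ∈ [7/13, 12/13) → index 2
j=4: u_4=17/20 ∈ [7/13, 12/13) → index 2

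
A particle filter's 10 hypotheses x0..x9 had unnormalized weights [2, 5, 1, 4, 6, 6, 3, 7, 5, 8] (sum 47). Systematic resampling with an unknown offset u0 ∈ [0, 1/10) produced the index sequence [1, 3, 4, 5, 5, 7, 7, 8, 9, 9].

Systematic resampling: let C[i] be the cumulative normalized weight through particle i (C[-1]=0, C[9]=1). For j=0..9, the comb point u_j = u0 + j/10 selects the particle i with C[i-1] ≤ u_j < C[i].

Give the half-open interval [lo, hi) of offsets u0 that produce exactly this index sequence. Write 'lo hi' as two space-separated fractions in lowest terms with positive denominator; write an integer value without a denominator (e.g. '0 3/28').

C = [2/47, 7/47, 8/47, 12/47, 18/47, 24/47, 27/47, 34/47, 39/47, 1]
j=0 picked index 1: u0 ∈ [2/47, 7/47)
j=1 picked index 3: u0 ∈ [33/470, 73/470)
j=2 picked index 4: u0 ∈ [13/235, 43/235)
j=3 picked index 5: u0 ∈ [39/470, 99/470)
j=4 picked index 5: u0 ∈ [-4/235, 26/235)
j=5 picked index 7: u0 ∈ [7/94, 21/94)
j=6 picked index 7: u0 ∈ [-6/235, 29/235)
j=7 picked index 8: u0 ∈ [11/470, 61/470)
j=8 picked index 9: u0 ∈ [7/235, 1/5)
j=9 picked index 9: u0 ∈ [-33/470, 1/10)
intersection: [39/470, 1/10)

39/470 1/10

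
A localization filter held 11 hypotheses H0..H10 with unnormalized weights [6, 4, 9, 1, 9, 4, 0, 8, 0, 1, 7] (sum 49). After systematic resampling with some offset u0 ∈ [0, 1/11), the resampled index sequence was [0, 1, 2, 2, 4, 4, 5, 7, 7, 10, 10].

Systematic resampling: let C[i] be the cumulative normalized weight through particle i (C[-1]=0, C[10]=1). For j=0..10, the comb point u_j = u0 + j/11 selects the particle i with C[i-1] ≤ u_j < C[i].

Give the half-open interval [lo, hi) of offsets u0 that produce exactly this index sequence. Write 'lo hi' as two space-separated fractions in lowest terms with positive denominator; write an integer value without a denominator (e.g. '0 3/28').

C = [6/49, 10/49, 19/49, 20/49, 29/49, 33/49, 33/49, 41/49, 41/49, 6/7, 1]
j=0 picked index 0: u0 ∈ [0, 6/49)
j=1 picked index 1: u0 ∈ [17/539, 61/539)
j=2 picked index 2: u0 ∈ [12/539, 111/539)
j=3 picked index 2: u0 ∈ [-37/539, 62/539)
j=4 picked index 4: u0 ∈ [24/539, 123/539)
j=5 picked index 4: u0 ∈ [-25/539, 74/539)
j=6 picked index 5: u0 ∈ [25/539, 69/539)
j=7 picked index 7: u0 ∈ [20/539, 108/539)
j=8 picked index 7: u0 ∈ [-29/539, 59/539)
j=9 picked index 10: u0 ∈ [3/77, 2/11)
j=10 picked index 10: u0 ∈ [-4/77, 1/11)
intersection: [25/539, 1/11)

25/539 1/11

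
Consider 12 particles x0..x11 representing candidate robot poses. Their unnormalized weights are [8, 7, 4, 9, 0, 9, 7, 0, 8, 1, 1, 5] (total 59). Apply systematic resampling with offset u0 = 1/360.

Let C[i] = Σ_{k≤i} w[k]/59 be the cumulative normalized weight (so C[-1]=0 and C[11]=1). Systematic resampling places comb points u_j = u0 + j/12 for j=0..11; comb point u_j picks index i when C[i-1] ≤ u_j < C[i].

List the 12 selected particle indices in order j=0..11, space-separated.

C = [8/59, 15/59, 19/59, 28/59, 28/59, 37/59, 44/59, 44/59, 52/59, 53/59, 54/59, 1]
j=0: u_0=1/360 ∈ [0, 8/59) → index 0
j=1: u_1=31/360 ∈ [0, 8/59) → index 0
j=2: u_2=61/360 ∈ [8/59, 15/59) → index 1
j=3: u_3=91/360 ∈ [8/59, 15/59) → index 1
j=4: u_4=121/360 ∈ [19/59, 28/59) → index 3
j=5: u_5=151/360 ∈ [19/59, 28/59) → index 3
j=6: u_6=181/360 ∈ [28/59, 37/59) → index 5
j=7: u_7=211/360 ∈ [28/59, 37/59) → index 5
j=8: u_8=241/360 ∈ [37/59, 44/59) → index 6
j=9: u_9=271/360 ∈ [44/59, 52/59) → index 8
j=10: u_10=301/360 ∈ [44/59, 52/59) → index 8
j=11: u_11=331/360 ∈ [54/59, 1) → index 11

0 0 1 1 3 3 5 5 6 8 8 11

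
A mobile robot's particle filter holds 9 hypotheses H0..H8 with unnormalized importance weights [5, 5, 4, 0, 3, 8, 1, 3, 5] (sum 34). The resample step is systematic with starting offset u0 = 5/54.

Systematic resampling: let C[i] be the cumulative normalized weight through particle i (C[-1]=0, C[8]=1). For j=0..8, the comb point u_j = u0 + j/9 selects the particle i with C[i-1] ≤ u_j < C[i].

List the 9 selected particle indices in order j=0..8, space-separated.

0 1 2 4 5 5 6 8 8

C = [5/34, 5/17, 7/17, 7/17, 1/2, 25/34, 13/17, 29/34, 1]
j=0: u_0=5/54 ∈ [0, 5/34) → index 0
j=1: u_1=11/54 ∈ [5/34, 5/17) → index 1
j=2: u_2=17/54 ∈ [5/17, 7/17) → index 2
j=3: u_3=23/54 ∈ [7/17, 1/2) → index 4
j=4: u_4=29/54 ∈ [1/2, 25/34) → index 5
j=5: u_5=35/54 ∈ [1/2, 25/34) → index 5
j=6: u_6=41/54 ∈ [25/34, 13/17) → index 6
j=7: u_7=47/54 ∈ [29/34, 1) → index 8
j=8: u_8=53/54 ∈ [29/34, 1) → index 8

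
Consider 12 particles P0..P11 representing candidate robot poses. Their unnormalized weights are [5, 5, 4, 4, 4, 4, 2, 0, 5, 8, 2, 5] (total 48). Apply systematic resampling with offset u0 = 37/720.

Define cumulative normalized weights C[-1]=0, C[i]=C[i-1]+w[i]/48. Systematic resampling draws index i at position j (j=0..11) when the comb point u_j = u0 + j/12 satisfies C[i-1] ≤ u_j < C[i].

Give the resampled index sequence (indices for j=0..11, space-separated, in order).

C = [5/48, 5/24, 7/24, 3/8, 11/24, 13/24, 7/12, 7/12, 11/16, 41/48, 43/48, 1]
j=0: u_0=37/720 ∈ [0, 5/48) → index 0
j=1: u_1=97/720 ∈ [5/48, 5/24) → index 1
j=2: u_2=157/720 ∈ [5/24, 7/24) → index 2
j=3: u_3=217/720 ∈ [7/24, 3/8) → index 3
j=4: u_4=277/720 ∈ [3/8, 11/24) → index 4
j=5: u_5=337/720 ∈ [11/24, 13/24) → index 5
j=6: u_6=397/720 ∈ [13/24, 7/12) → index 6
j=7: u_7=457/720 ∈ [7/12, 11/16) → index 8
j=8: u_8=517/720 ∈ [11/16, 41/48) → index 9
j=9: u_9=577/720 ∈ [11/16, 41/48) → index 9
j=10: u_10=637/720 ∈ [41/48, 43/48) → index 10
j=11: u_11=697/720 ∈ [43/48, 1) → index 11

0 1 2 3 4 5 6 8 9 9 10 11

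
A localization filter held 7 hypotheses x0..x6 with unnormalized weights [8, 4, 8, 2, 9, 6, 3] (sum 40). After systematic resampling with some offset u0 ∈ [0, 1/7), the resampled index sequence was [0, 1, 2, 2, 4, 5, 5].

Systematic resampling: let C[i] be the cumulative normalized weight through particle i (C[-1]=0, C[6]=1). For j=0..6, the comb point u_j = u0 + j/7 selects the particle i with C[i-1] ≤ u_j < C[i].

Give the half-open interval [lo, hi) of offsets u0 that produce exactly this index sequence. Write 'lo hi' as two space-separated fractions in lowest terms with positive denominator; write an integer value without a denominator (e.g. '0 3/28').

17/280 19/280

C = [1/5, 3/10, 1/2, 11/20, 31/40, 37/40, 1]
j=0 picked index 0: u0 ∈ [0, 1/5)
j=1 picked index 1: u0 ∈ [2/35, 11/70)
j=2 picked index 2: u0 ∈ [1/70, 3/14)
j=3 picked index 2: u0 ∈ [-9/70, 1/14)
j=4 picked index 4: u0 ∈ [-3/140, 57/280)
j=5 picked index 5: u0 ∈ [17/280, 59/280)
j=6 picked index 5: u0 ∈ [-23/280, 19/280)
intersection: [17/280, 19/280)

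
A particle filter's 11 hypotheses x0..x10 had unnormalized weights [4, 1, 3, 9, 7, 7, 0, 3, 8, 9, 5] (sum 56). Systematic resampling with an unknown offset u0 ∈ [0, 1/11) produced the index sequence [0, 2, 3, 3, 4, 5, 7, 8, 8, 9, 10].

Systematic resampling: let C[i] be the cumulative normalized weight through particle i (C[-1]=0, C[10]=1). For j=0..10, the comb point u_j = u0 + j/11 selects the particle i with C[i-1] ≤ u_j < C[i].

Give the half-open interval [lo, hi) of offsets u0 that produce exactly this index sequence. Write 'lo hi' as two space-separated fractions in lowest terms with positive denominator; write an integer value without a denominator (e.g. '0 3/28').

5/616 1/44

C = [1/14, 5/56, 1/7, 17/56, 3/7, 31/56, 31/56, 17/28, 3/4, 51/56, 1]
j=0 picked index 0: u0 ∈ [0, 1/14)
j=1 picked index 2: u0 ∈ [-1/616, 4/77)
j=2 picked index 3: u0 ∈ [-3/77, 75/616)
j=3 picked index 3: u0 ∈ [-10/77, 19/616)
j=4 picked index 4: u0 ∈ [-37/616, 5/77)
j=5 picked index 5: u0 ∈ [-2/77, 61/616)
j=6 picked index 7: u0 ∈ [5/616, 19/308)
j=7 picked index 8: u0 ∈ [-9/308, 5/44)
j=8 picked index 8: u0 ∈ [-37/308, 1/44)
j=9 picked index 9: u0 ∈ [-3/44, 57/616)
j=10 picked index 10: u0 ∈ [1/616, 1/11)
intersection: [5/616, 1/44)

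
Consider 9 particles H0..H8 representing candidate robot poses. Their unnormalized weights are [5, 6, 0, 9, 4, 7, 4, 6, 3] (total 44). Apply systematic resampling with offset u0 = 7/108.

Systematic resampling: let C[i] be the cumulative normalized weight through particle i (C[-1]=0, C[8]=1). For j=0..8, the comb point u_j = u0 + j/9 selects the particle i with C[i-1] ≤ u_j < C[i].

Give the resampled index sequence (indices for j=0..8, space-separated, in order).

C = [5/44, 1/4, 1/4, 5/11, 6/11, 31/44, 35/44, 41/44, 1]
j=0: u_0=7/108 ∈ [0, 5/44) → index 0
j=1: u_1=19/108 ∈ [5/44, 1/4) → index 1
j=2: u_2=31/108 ∈ [1/4, 5/11) → index 3
j=3: u_3=43/108 ∈ [1/4, 5/11) → index 3
j=4: u_4=55/108 ∈ [5/11, 6/11) → index 4
j=5: u_5=67/108 ∈ [6/11, 31/44) → index 5
j=6: u_6=79/108 ∈ [31/44, 35/44) → index 6
j=7: u_7=91/108 ∈ [35/44, 41/44) → index 7
j=8: u_8=103/108 ∈ [41/44, 1) → index 8

0 1 3 3 4 5 6 7 8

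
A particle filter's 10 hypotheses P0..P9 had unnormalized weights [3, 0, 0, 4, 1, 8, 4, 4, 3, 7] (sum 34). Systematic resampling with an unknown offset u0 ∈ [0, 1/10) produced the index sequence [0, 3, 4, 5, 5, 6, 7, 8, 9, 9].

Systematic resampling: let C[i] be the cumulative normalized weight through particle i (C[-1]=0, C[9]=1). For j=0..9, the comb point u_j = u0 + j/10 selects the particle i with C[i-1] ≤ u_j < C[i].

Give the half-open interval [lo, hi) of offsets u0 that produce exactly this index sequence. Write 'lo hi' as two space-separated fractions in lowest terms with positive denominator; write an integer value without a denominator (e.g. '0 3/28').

1/170 3/85

C = [3/34, 3/34, 3/34, 7/34, 4/17, 8/17, 10/17, 12/17, 27/34, 1]
j=0 picked index 0: u0 ∈ [0, 3/34)
j=1 picked index 3: u0 ∈ [-1/85, 9/85)
j=2 picked index 4: u0 ∈ [1/170, 3/85)
j=3 picked index 5: u0 ∈ [-11/170, 29/170)
j=4 picked index 5: u0 ∈ [-14/85, 6/85)
j=5 picked index 6: u0 ∈ [-1/34, 3/34)
j=6 picked index 7: u0 ∈ [-1/85, 9/85)
j=7 picked index 8: u0 ∈ [1/170, 8/85)
j=8 picked index 9: u0 ∈ [-1/170, 1/5)
j=9 picked index 9: u0 ∈ [-9/85, 1/10)
intersection: [1/170, 3/85)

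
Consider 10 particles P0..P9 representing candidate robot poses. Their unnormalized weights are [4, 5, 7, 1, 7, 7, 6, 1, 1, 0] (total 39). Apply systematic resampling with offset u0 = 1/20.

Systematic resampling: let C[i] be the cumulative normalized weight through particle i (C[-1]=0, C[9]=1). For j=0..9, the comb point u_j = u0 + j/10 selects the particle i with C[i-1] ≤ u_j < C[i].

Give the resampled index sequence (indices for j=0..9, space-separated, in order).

0 1 2 2 4 4 5 5 6 7

C = [4/39, 3/13, 16/39, 17/39, 8/13, 31/39, 37/39, 38/39, 1, 1]
j=0: u_0=1/20 ∈ [0, 4/39) → index 0
j=1: u_1=3/20 ∈ [4/39, 3/13) → index 1
j=2: u_2=1/4 ∈ [3/13, 16/39) → index 2
j=3: u_3=7/20 ∈ [3/13, 16/39) → index 2
j=4: u_4=9/20 ∈ [17/39, 8/13) → index 4
j=5: u_5=11/20 ∈ [17/39, 8/13) → index 4
j=6: u_6=13/20 ∈ [8/13, 31/39) → index 5
j=7: u_7=3/4 ∈ [8/13, 31/39) → index 5
j=8: u_8=17/20 ∈ [31/39, 37/39) → index 6
j=9: u_9=19/20 ∈ [37/39, 38/39) → index 7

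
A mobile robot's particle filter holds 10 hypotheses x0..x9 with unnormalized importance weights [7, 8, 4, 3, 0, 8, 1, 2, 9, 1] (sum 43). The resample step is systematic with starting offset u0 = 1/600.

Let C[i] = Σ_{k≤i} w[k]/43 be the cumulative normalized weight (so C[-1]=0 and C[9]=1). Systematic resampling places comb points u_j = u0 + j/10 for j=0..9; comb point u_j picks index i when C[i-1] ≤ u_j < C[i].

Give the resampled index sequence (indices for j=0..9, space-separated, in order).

C = [7/43, 15/43, 19/43, 22/43, 22/43, 30/43, 31/43, 33/43, 42/43, 1]
j=0: u_0=1/600 ∈ [0, 7/43) → index 0
j=1: u_1=61/600 ∈ [0, 7/43) → index 0
j=2: u_2=121/600 ∈ [7/43, 15/43) → index 1
j=3: u_3=181/600 ∈ [7/43, 15/43) → index 1
j=4: u_4=241/600 ∈ [15/43, 19/43) → index 2
j=5: u_5=301/600 ∈ [19/43, 22/43) → index 3
j=6: u_6=361/600 ∈ [22/43, 30/43) → index 5
j=7: u_7=421/600 ∈ [30/43, 31/43) → index 6
j=8: u_8=481/600 ∈ [33/43, 42/43) → index 8
j=9: u_9=541/600 ∈ [33/43, 42/43) → index 8

0 0 1 1 2 3 5 6 8 8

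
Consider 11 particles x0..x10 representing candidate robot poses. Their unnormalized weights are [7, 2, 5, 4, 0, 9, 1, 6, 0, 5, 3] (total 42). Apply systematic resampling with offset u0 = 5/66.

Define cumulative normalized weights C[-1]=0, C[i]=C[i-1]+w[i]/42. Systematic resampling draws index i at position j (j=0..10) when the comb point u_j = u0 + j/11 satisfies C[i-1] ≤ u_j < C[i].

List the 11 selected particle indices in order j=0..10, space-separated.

0 1 2 3 5 5 5 7 7 9 10

C = [1/6, 3/14, 1/3, 3/7, 3/7, 9/14, 2/3, 17/21, 17/21, 13/14, 1]
j=0: u_0=5/66 ∈ [0, 1/6) → index 0
j=1: u_1=1/6 ∈ [1/6, 3/14) → index 1
j=2: u_2=17/66 ∈ [3/14, 1/3) → index 2
j=3: u_3=23/66 ∈ [1/3, 3/7) → index 3
j=4: u_4=29/66 ∈ [3/7, 9/14) → index 5
j=5: u_5=35/66 ∈ [3/7, 9/14) → index 5
j=6: u_6=41/66 ∈ [3/7, 9/14) → index 5
j=7: u_7=47/66 ∈ [2/3, 17/21) → index 7
j=8: u_8=53/66 ∈ [2/3, 17/21) → index 7
j=9: u_9=59/66 ∈ [17/21, 13/14) → index 9
j=10: u_10=65/66 ∈ [13/14, 1) → index 10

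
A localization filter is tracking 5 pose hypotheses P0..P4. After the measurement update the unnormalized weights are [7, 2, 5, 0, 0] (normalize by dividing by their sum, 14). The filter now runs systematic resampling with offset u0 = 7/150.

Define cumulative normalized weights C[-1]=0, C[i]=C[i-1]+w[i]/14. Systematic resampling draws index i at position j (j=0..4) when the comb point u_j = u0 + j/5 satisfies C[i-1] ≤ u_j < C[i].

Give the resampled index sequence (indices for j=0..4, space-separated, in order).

C = [1/2, 9/14, 1, 1, 1]
j=0: u_0=7/150 ∈ [0, 1/2) → index 0
j=1: u_1=37/150 ∈ [0, 1/2) → index 0
j=2: u_2=67/150 ∈ [0, 1/2) → index 0
j=3: u_3=97/150 ∈ [9/14, 1) → index 2
j=4: u_4=127/150 ∈ [9/14, 1) → index 2

0 0 0 2 2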